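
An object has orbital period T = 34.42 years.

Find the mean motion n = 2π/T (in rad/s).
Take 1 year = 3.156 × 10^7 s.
T = 34.42 years = 1.0863 × 10^9 s
n = 2π / (1.0863 × 10^9 s) = 5.78405 × 10^-9 rad/s ≈ 5.784 × 10^-9 rad/s

Final answer: n = 5.784 × 10^-9 rad/s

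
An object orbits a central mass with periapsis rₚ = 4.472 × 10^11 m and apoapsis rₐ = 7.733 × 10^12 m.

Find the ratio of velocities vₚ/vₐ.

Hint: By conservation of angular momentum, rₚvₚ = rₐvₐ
rₚ = 4.472 × 10^11 m
rₐ = 7.733 × 10^12 m
rₚvₚ = rₐvₐ  ⇒  vₚ/vₐ = rₐ/rₚ
vₚ/vₐ = (7.733 × 10^12) / (4.472 × 10^11) = 17.292

Final answer: vₚ/vₐ = 17.29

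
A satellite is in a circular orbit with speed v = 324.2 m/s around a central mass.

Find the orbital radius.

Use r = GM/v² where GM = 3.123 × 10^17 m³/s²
v = 324.2 m/s
GM = 3.123 × 10^17 m³/s²
v² = 105106 m²/s²
r = GM/v² = (3.123 × 10^17) / 105106 = 2.9713 × 10^12 m ≈ 2.971 Tm

Final answer: 2.971 Tm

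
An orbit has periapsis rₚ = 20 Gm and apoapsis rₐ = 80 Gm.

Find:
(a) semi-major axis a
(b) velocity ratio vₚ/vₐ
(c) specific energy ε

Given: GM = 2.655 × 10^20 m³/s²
rₚ = 20 Gm = 2 × 10^10 m
rₐ = 80 Gm = 8 × 10^10 m
GM = 2.655 × 10^20 m³/s²
a = (rₚ + rₐ)/2 = 5 × 10^10 m
e = (rₐ − rₚ)/(rₐ + rₚ) = (6 × 10^10) / (1 × 10^11) = 0.6
(a) a = 5 × 10^10 m ≈ 50 Gm
(b) vₚ/vₐ = rₐ/rₚ (angular momentum) = (8 × 10^10) / (2 × 10^10) = 4 ≈ 4
(c) 2a = 1 × 10^11 m;  ε = −GM/(2a) = -2.655 × 10^9 J/kg ≈ -2.655 GJ/kg

Final answer:
(a) semi-major axis a = 50 Gm
(b) velocity ratio vₚ/vₐ = 4
(c) specific energy ε = -2.655 GJ/kg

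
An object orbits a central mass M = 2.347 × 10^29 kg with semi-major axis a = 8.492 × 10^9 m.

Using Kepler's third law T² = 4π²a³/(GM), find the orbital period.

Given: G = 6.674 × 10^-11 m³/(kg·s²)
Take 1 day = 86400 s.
M = 2.347 × 10^29 kg
GM = G × M = 6.674 × 10^-11 × 2.347 × 10^29 = 1.56639 × 10^19 m³/s²
a = 8.492 × 10^9 m
a³ = 6.12393 × 10^29 m³
T = 2π √(a³/GM) = 2π √((6.12393 × 10^29) / (1.56639 × 10^19)) = 2π × 197727 s
T = 1.24235 × 10^6 s ≈ 14.38 days

Final answer: 14.38 days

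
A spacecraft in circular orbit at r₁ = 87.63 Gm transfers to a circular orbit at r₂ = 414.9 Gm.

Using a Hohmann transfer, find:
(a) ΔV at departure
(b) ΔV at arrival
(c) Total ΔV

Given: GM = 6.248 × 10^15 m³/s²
r₁ = 87.63 Gm = 8.763 × 10^10 m
r₂ = 414.9 Gm = 4.149 × 10^11 m
GM = 6.248 × 10^15 m³/s²
Transfer ellipse: a_t = (r₁ + r₂)/2 = 2.51265 × 10^11 m
Circular speed at r₁: v₁ = √(GM/r₁) = 267.02 m/s
Transfer speed at r₁ (periapsis): v₁ₜ = √(GM(2/r₁ − 1/a_t)) = 343.123 m/s
(a) ΔV₁ = v₁ₜ − v₁ = 76.1028 m/s ≈ 76.1 m/s
Circular speed at r₂: v₂ = √(GM/r₂) = 122.715 m/s
Transfer speed at r₂ (apoapsis): v₂ₜ = √(GM(2/r₂ − 1/a_t)) = 72.4702 m/s
(b) ΔV₂ = v₂ − v₂ₜ = 50.2452 m/s ≈ 50.25 m/s
(c) ΔV_total = ΔV₁ + ΔV₂ = 126.348 m/s ≈ 126.3 m/s

Final answer:
(a) ΔV₁ = 76.1 m/s
(b) ΔV₂ = 50.25 m/s
(c) ΔV_total = 126.3 m/s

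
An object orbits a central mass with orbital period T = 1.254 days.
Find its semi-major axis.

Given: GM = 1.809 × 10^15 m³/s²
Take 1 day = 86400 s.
T = 1.254 days = 108346 s
GM = 1.809 × 10^15 m³/s²
Kepler's third law: a³ = GM T² / (4π²)
T² = 1.17388 × 10^10 s²
a³ = (1.809 × 10^15) × (1.17388 × 10^10) / (4π²) = 5.379 × 10^23 m³
a = (a³)^(1/3) = 8.13268 × 10^7 m ≈ 81.33 Mm

Final answer: 81.33 Mm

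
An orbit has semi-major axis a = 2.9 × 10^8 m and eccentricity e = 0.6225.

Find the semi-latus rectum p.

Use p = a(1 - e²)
a = 2.9 × 10^8 m
e = 0.6225,  e² = 0.387506,  1 − e² = 0.612494
p = a(1 − e²) = 2.9 × 10^8 m × 0.612494 = 1.77623 × 10^8 m ≈ 1.776 × 10^8 m

Final answer: p = 1.776 × 10^8 m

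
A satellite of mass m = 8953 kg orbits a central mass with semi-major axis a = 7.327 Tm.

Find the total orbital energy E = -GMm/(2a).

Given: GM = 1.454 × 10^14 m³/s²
a = 7.327 Tm = 7.327 × 10^12 m
GM = 1.454 × 10^14 m³/s²
2a = 1.4654 × 10^13 m
GMm = 1.454 × 10^14 × 8953 = 1.30177 × 10^18 m³·kg/s²
E = −GMm/(2a) = -88833.5 J ≈ -88.83 kJ

Final answer: -88.83 kJ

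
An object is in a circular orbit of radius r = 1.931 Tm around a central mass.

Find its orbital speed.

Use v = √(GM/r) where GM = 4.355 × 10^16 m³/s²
r = 1.931 Tm = 1.931 × 10^12 m
GM = 4.355 × 10^16 m³/s²
GM/r = (4.355 × 10^16) / (1.931 × 10^12) = 22553.1 m²/s²
v = √(GM/r) = 150.177 m/s ≈ 150.2 m/s

Final answer: 150.2 m/s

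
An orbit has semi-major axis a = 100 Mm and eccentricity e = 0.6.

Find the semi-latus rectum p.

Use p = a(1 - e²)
a = 100 Mm = 1 × 10^8 m
e = 0.6,  e² = 0.36,  1 − e² = 0.64
p = a(1 − e²) = 1 × 10^8 m × 0.64 = 6.4 × 10^7 m ≈ 64 Mm

Final answer: p = 64 Mm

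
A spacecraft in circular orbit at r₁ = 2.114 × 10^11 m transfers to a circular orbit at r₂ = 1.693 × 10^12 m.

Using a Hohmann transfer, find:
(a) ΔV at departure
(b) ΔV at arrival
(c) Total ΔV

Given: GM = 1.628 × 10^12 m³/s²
r₁ = 2.114 × 10^11 m
r₂ = 1.693 × 10^12 m
GM = 1.628 × 10^12 m³/s²
Transfer ellipse: a_t = (r₁ + r₂)/2 = 9.522 × 10^11 m
Circular speed at r₁: v₁ = √(GM/r₁) = 2.77507 m/s
Transfer speed at r₁ (periapsis): v₁ₜ = √(GM(2/r₁ − 1/a_t)) = 3.70032 m/s
(a) ΔV₁ = v₁ₜ − v₁ = 0.925244 m/s ≈ 0.9252 m/s
Circular speed at r₂: v₂ = √(GM/r₂) = 0.980615 m/s
Transfer speed at r₂ (apoapsis): v₂ₜ = √(GM(2/r₂ − 1/a_t)) = 0.462048 m/s
(b) ΔV₂ = v₂ − v₂ₜ = 0.518567 m/s ≈ 0.5186 m/s
(c) ΔV_total = ΔV₁ + ΔV₂ = 1.44381 m/s ≈ 1.444 m/s

Final answer:
(a) ΔV₁ = 0.9252 m/s
(b) ΔV₂ = 0.5186 m/s
(c) ΔV_total = 1.444 m/s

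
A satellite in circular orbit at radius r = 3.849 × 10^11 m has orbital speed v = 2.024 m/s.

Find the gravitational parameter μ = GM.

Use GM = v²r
r = 3.849 × 10^11 m
v = 2.024 m/s
v² = 4.09658 m²/s²
GM = v²r = 4.09658 × 3.849 × 10^11 = 1.57677 × 10^12 m³/s²
GM ≈ 1.577 × 10^12 m³/s²

Final answer: GM = 1.577 × 10^12 m³/s²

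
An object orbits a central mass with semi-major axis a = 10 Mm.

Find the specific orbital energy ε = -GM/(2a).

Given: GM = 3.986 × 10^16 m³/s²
a = 10 Mm = 1 × 10^7 m
GM = 3.986 × 10^16 m³/s²
2a = 2 × 10^7 m
ε = −GM/(2a) = -1.993 × 10^9 J/kg ≈ -1.993 GJ/kg

Final answer: -1.993 GJ/kg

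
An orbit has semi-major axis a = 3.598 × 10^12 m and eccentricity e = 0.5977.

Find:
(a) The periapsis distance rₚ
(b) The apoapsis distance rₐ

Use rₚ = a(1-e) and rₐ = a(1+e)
a = 3.598 × 10^12 m
e = 0.5977:  1 − e = 0.4023,  1 + e = 1.5977
(a) rₚ = a(1 − e) = 3.598 × 10^12 m × 0.4023 = 1.44748 × 10^12 m ≈ 1.447 × 10^12 m
(b) rₐ = a(1 + e) = 3.598 × 10^12 m × 1.5977 = 5.74852 × 10^12 m ≈ 5.749 × 10^12 m

Final answer:
(a) rₚ = 1.447 × 10^12 m
(b) rₐ = 5.749 × 10^12 m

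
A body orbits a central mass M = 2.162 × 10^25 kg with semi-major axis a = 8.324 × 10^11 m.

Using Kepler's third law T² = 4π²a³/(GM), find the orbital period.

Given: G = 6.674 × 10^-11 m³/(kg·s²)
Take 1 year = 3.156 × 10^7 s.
M = 2.162 × 10^25 kg
GM = G × M = 6.674 × 10^-11 × 2.162 × 10^25 = 1.44292 × 10^15 m³/s²
a = 8.324 × 10^11 m
a³ = 5.76761 × 10^35 m³
T = 2π √(a³/GM) = 2π √((5.76761 × 10^35) / (1.44292 × 10^15)) = 2π × 1.9993 × 10^10 s
T = 1.25619 × 10^11 s ≈ 3980 years

Final answer: 3980 years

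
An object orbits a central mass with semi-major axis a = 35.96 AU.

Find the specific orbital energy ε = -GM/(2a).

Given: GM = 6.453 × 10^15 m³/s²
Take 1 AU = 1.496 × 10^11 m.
a = 35.96 AU = 5.37962 × 10^12 m
GM = 6.453 × 10^15 m³/s²
2a = 1.07592 × 10^13 m
ε = −GM/(2a) = -599.764 J/kg ≈ -599.8 J/kg

Final answer: -599.8 J/kg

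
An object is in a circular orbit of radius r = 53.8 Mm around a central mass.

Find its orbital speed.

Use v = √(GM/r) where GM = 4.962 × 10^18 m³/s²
r = 53.8 Mm = 5.38 × 10^7 m
GM = 4.962 × 10^18 m³/s²
GM/r = (4.962 × 10^18) / (5.38 × 10^7) = 9.22305 × 10^10 m²/s²
v = √(GM/r) = 303695 m/s ≈ 303.7 km/s

Final answer: 303.7 km/s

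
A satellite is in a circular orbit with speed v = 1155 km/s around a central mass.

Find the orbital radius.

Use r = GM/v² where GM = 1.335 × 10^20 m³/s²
v = 1155 km/s = 1.155 × 10^6 m/s
GM = 1.335 × 10^20 m³/s²
v² = 1.33402 × 10^12 m²/s²
r = GM/v² = (1.335 × 10^20) / (1.33402 × 10^12) = 1.00073 × 10^8 m ≈ 100.1 Mm

Final answer: 100.1 Mm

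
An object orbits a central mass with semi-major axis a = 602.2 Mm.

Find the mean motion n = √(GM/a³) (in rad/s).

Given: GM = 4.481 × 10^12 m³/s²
a = 602.2 Mm = 6.022 × 10^8 m
GM = 4.481 × 10^12 m³/s²
a³ = 2.18385 × 10^26 m³
GM/a³ = (4.481 × 10^12) / (2.18385 × 10^26) = 2.05188 × 10^-14 s⁻²
n = √(GM/a³) = 1.43244 × 10^-7 rad/s ≈ 1.432 × 10^-7 rad/s

Final answer: n = 1.432 × 10^-7 rad/s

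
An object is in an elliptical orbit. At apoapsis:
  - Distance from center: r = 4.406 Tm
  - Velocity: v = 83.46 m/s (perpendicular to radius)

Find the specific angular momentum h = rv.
r = 4.406 Tm = 4.406 × 10^12 m
v = 83.46 m/s
h = rv = 4.406 × 10^12 × 83.46 = 3.67725 × 10^14 m²/s ≈ 3.677 × 10^14 m²/s

Final answer: h = 3.677 × 10^14 m²/s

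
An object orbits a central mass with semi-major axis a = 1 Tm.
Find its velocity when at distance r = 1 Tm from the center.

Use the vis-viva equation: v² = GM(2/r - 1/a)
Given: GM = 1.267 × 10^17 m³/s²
a = 1 Tm = 1 × 10^12 m
r = 1 Tm = 1 × 10^12 m
GM = 1.267 × 10^17 m³/s²
2/r − 1/a = 2 × 10^-12 − 1 × 10^-12 = 1 × 10^-12 m⁻¹
v² = GM (2/r − 1/a) = 126700 m²/s²
v = 355.949 m/s ≈ 355.9 m/s

Final answer: 355.9 m/s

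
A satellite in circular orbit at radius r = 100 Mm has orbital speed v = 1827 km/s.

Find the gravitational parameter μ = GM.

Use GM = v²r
r = 100 Mm = 1 × 10^8 m
v = 1827 km/s = 1.827 × 10^6 m/s
v² = 3.33793 × 10^12 m²/s²
GM = v²r = 3.33793 × 10^12 × 1 × 10^8 = 3.33793 × 10^20 m³/s²
GM ≈ 3.338 × 10^20 m³/s²

Final answer: GM = 3.338 × 10^20 m³/s²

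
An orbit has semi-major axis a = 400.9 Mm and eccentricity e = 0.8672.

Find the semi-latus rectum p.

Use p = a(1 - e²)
a = 400.9 Mm = 4.009 × 10^8 m
e = 0.8672,  e² = 0.752036,  1 − e² = 0.247964
p = a(1 − e²) = 4.009 × 10^8 m × 0.247964 = 9.94088 × 10^7 m ≈ 99.41 Mm

Final answer: p = 99.41 Mm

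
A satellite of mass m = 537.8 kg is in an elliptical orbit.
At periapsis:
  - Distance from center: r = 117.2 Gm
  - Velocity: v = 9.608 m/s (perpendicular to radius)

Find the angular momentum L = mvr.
r = 117.2 Gm = 1.172 × 10^11 m
v = 9.608 m/s
vr = 9.608 × 1.172 × 10^11 = 1.12606 × 10^12 m²/s
L = m × vr = 537.8 × 1.12606 × 10^12 = 6.05594 × 10^14 kg·m²/s ≈ 6.056 × 10^14 kg·m²/s

Final answer: L = 6.056 × 10^14 kg·m²/s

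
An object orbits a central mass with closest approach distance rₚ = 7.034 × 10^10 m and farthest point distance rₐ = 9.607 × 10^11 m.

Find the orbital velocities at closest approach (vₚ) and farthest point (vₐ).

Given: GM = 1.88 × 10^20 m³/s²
rₚ = 7.034 × 10^10 m
rₐ = 9.607 × 10^11 m
GM = 1.88 × 10^20 m³/s²
a = (rₚ + rₐ)/2 = 5.1552 × 10^11 m
Vis-viva: v² = GM (2/r − 1/a)
vₚ² = 1.88 × 10^20 × (2.84333 × 10^-11 − 1.93979 × 10^-12) = 4.98078 × 10^9 m²/s²
vₚ = 70574.7 m/s ≈ 70.57 km/s
vₐ² = 1.88 × 10^20 × (2.08182 × 10^-12 − 1.93979 × 10^-12) = 2.6701 × 10^7 m²/s²
vₐ = 5167.3 m/s ≈ 5.167 km/s

Final answer: vₚ = 70.57 km/s, vₐ = 5.167 km/s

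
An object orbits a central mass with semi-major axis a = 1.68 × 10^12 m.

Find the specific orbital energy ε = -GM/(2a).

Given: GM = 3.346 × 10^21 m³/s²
a = 1.68 × 10^12 m
GM = 3.346 × 10^21 m³/s²
2a = 3.36 × 10^12 m
ε = −GM/(2a) = -9.95833 × 10^8 J/kg ≈ -995.8 MJ/kg

Final answer: -995.8 MJ/kg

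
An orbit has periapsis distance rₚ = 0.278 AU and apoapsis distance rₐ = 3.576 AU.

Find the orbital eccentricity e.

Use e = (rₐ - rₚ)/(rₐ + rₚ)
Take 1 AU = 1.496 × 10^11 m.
rₚ = 0.278 AU = 4.15888 × 10^10 m
rₐ = 3.576 AU = 5.3497 × 10^11 m
rₐ − rₚ = 4.93381 × 10^11 m
rₐ + rₚ = 5.76558 × 10^11 m
e = (rₐ − rₚ)/(rₐ + rₚ) = 0.855734

Final answer: e = 0.8557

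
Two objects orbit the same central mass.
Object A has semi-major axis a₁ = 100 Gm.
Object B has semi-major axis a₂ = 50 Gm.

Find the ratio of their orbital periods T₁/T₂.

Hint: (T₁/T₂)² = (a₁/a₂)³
a₁ = 100 Gm = 1 × 10^11 m
a₂ = 50 Gm = 5 × 10^10 m
a₁/a₂ = 2
T₁/T₂ = (a₁/a₂)^(3/2) = (2)^1.5 = 2.82843

Final answer: T₁/T₂ = 2.828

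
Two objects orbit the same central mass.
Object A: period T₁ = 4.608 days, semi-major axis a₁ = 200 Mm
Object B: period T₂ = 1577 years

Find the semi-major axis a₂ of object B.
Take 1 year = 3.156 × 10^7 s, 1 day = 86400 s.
T₁ = 4.608 days = 398131 s
T₂ = 1577 years = 4.97701 × 10^10 s
a₁ = 200 Mm = 2 × 10^8 m
Kepler's third law: (T₂/T₁)² = (a₂/a₁)³  ⇒  a₂ = a₁ (T₂/T₁)^(2/3)
T₂/T₁ = 125009
(T₂/T₁)^(2/3) = 2500.12
a₂ = 2 × 10^8 m × 2500.12 = 5.00025 × 10^11 m ≈ 500 Gm

Final answer: a₂ = 500 Gm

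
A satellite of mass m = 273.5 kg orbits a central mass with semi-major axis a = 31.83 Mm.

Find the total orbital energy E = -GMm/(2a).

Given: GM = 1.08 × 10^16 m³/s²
a = 31.83 Mm = 3.183 × 10^7 m
GM = 1.08 × 10^16 m³/s²
2a = 6.366 × 10^7 m
GMm = 1.08 × 10^16 × 273.5 = 2.9538 × 10^18 m³·kg/s²
E = −GMm/(2a) = -4.63996 × 10^10 J ≈ -46.4 GJ

Final answer: -46.4 GJ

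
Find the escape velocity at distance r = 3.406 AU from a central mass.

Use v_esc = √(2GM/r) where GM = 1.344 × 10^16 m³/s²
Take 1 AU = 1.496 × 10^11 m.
r = 3.406 AU = 5.09538 × 10^11 m
GM = 1.344 × 10^16 m³/s²
2GM/r = 2 × (1.344 × 10^16) / (5.09538 × 10^11) = 52753.7 m²/s²
v_esc = √(2GM/r) = 229.682 m/s ≈ 229.7 m/s

Final answer: 229.7 m/s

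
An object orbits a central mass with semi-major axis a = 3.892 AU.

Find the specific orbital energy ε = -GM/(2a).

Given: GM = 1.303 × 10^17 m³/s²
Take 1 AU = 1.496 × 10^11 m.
a = 3.892 AU = 5.82243 × 10^11 m
GM = 1.303 × 10^17 m³/s²
2a = 1.16449 × 10^12 m
ε = −GM/(2a) = -111895 J/kg ≈ -111.9 kJ/kg

Final answer: -111.9 kJ/kg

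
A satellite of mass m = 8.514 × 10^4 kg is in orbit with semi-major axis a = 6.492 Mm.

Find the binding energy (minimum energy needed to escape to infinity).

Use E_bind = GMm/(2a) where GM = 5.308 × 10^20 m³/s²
a = 6.492 Mm = 6.492 × 10^6 m
GM = 5.308 × 10^20 m³/s²
m = 8.514 × 10^4 kg
GMm = 5.308 × 10^20 × 85140 = 4.51923 × 10^25 m³·kg/s²
2a = 1.2984 × 10^7 m
E_bind = GMm/(2a) = 3.48062 × 10^18 J ≈ 3.481 EJ

Final answer: 3.481 EJ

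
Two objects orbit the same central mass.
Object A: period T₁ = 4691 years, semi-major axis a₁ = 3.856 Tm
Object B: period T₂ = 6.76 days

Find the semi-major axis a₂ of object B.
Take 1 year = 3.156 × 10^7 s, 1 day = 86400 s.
T₁ = 4691 years = 1.48048 × 10^11 s
T₂ = 6.76 days = 584064 s
a₁ = 3.856 Tm = 3.856 × 10^12 m
Kepler's third law: (T₂/T₁)² = (a₂/a₁)³  ⇒  a₂ = a₁ (T₂/T₁)^(2/3)
T₂/T₁ = 3.9451 × 10^-6
(T₂/T₁)^(2/3) = 0.000249673
a₂ = 3.856 × 10^12 m × 0.000249673 = 9.6274 × 10^8 m ≈ 962.7 Mm

Final answer: a₂ = 962.7 Mm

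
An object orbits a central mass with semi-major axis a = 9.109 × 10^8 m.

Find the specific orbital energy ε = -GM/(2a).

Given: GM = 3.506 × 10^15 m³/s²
a = 9.109 × 10^8 m
GM = 3.506 × 10^15 m³/s²
2a = 1.8218 × 10^9 m
ε = −GM/(2a) = -1.92447 × 10^6 J/kg ≈ -1.924 MJ/kg

Final answer: -1.924 MJ/kg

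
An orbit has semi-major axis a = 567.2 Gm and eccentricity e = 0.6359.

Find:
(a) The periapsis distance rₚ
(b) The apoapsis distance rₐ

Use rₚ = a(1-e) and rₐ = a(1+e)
a = 567.2 Gm = 5.672 × 10^11 m
e = 0.6359:  1 − e = 0.3641,  1 + e = 1.6359
(a) rₚ = a(1 − e) = 5.672 × 10^11 m × 0.3641 = 2.06518 × 10^11 m ≈ 206.5 Gm
(b) rₐ = a(1 + e) = 5.672 × 10^11 m × 1.6359 = 9.27882 × 10^11 m ≈ 927.9 Gm

Final answer:
(a) rₚ = 206.5 Gm
(b) rₐ = 927.9 Gm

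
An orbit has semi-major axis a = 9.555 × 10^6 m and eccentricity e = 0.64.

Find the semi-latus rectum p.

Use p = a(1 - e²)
a = 9.555 × 10^6 m
e = 0.64,  e² = 0.4096,  1 − e² = 0.5904
p = a(1 − e²) = 9.555 × 10^6 m × 0.5904 = 5.64127 × 10^6 m ≈ 5.641 × 10^6 m

Final answer: p = 5.641 × 10^6 m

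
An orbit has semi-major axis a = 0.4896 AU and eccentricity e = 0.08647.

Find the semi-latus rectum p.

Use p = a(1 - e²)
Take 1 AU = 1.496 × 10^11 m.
a = 0.4896 AU = 7.32442 × 10^10 m
e = 0.08647,  e² = 0.00747706,  1 − e² = 0.992523
p = a(1 − e²) = 7.32442 × 10^10 m × 0.992523 = 7.26965 × 10^10 m ≈ 0.4859 AU

Final answer: p = 0.4859 AU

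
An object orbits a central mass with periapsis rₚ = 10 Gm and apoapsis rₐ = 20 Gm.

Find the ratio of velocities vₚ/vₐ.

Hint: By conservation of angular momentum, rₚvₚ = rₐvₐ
rₚ = 10 Gm = 1 × 10^10 m
rₐ = 20 Gm = 2 × 10^10 m
rₚvₚ = rₐvₐ  ⇒  vₚ/vₐ = rₐ/rₚ
vₚ/vₐ = (2 × 10^10) / (1 × 10^10) = 2

Final answer: vₚ/vₐ = 2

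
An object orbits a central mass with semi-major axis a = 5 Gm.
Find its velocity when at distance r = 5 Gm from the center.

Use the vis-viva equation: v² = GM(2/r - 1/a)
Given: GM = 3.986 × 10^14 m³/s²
a = 5 Gm = 5 × 10^9 m
r = 5 Gm = 5 × 10^9 m
GM = 3.986 × 10^14 m³/s²
2/r − 1/a = 4 × 10^-10 − 2 × 10^-10 = 2 × 10^-10 m⁻¹
v² = GM (2/r − 1/a) = 79720 m²/s²
v = 282.347 m/s ≈ 282.3 m/s

Final answer: 282.3 m/s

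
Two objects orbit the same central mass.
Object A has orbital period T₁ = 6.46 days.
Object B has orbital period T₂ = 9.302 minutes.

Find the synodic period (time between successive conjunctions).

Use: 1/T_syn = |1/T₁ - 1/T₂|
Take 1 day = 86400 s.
T₁ = 6.46 days = 558144 s
T₂ = 9.302 minutes = 558.12 s
1/T₁ = 1.79165 × 10^-6 s⁻¹
1/T₂ = 0.00179173 s⁻¹
|1/T₁ − 1/T₂| = 0.00178994 s⁻¹
T_syn = 1 / |1/T₁ − 1/T₂| = 558.679 s ≈ 9.311 minutes

Final answer: T_syn = 9.311 minutes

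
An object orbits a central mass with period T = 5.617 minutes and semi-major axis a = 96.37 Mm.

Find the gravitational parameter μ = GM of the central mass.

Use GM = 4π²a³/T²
T = 5.617 minutes = 337.02 s
a = 96.37 Mm = 9.637 × 10^7 m
a³ = 8.95005 × 10^23 m³
T² = 113582 s²
GM = 4π² × (8.95005 × 10^23) / 113582 = 3.11081 × 10^20 m³/s²
GM ≈ 3.111 × 10^20 m³/s²

Final answer: GM = 3.111 × 10^20 m³/s²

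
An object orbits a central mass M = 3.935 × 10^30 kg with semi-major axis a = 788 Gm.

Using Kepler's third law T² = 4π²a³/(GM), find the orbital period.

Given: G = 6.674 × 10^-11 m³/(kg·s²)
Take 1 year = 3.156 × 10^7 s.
M = 3.935 × 10^30 kg
GM = G × M = 6.674 × 10^-11 × 3.935 × 10^30 = 2.62622 × 10^20 m³/s²
a = 788 Gm = 7.88 × 10^11 m
a³ = 4.89304 × 10^35 m³
T = 2π √(a³/GM) = 2π √((4.89304 × 10^35) / (2.62622 × 10^20)) = 2π × 4.31642 × 10^7 s
T = 2.71209 × 10^8 s ≈ 8.593 years

Final answer: 8.593 years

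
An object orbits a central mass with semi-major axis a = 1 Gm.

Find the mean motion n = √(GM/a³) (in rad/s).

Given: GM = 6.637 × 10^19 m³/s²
a = 1 Gm = 1 × 10^9 m
GM = 6.637 × 10^19 m³/s²
a³ = 1 × 10^27 m³
GM/a³ = (6.637 × 10^19) / (1 × 10^27) = 6.637 × 10^-8 s⁻²
n = √(GM/a³) = 0.000257624 rad/s ≈ 0.0002576 rad/s

Final answer: n = 0.0002576 rad/s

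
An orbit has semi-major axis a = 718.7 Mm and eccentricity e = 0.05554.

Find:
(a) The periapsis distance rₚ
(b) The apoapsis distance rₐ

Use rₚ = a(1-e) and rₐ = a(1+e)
a = 718.7 Mm = 7.187 × 10^8 m
e = 0.05554:  1 − e = 0.94446,  1 + e = 1.05554
(a) rₚ = a(1 − e) = 7.187 × 10^8 m × 0.94446 = 6.78783 × 10^8 m ≈ 678.8 Mm
(b) rₐ = a(1 + e) = 7.187 × 10^8 m × 1.05554 = 7.58617 × 10^8 m ≈ 758.6 Mm

Final answer:
(a) rₚ = 678.8 Mm
(b) rₐ = 758.6 Mm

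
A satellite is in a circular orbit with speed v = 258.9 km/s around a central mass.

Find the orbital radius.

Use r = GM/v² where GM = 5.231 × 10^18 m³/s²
v = 258.9 km/s = 258900 m/s
GM = 5.231 × 10^18 m³/s²
v² = 6.70292 × 10^10 m²/s²
r = GM/v² = (5.231 × 10^18) / (6.70292 × 10^10) = 7.80406 × 10^7 m ≈ 78.04 Mm

Final answer: 78.04 Mm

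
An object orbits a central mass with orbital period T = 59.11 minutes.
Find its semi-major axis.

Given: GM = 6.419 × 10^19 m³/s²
T = 59.11 minutes = 3546.6 s
GM = 6.419 × 10^19 m³/s²
Kepler's third law: a³ = GM T² / (4π²)
T² = 1.25784 × 10^7 s²
a³ = (6.419 × 10^19) × (1.25784 × 10^7) / (4π²) = 2.04518 × 10^25 m³
a = (a³)^(1/3) = 2.73471 × 10^8 m ≈ 273.5 Mm

Final answer: 273.5 Mm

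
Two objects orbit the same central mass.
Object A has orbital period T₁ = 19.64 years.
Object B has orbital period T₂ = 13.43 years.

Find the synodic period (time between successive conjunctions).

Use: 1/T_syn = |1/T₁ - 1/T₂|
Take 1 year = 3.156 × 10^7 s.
T₁ = 19.64 years = 6.19838 × 10^8 s
T₂ = 13.43 years = 4.23851 × 10^8 s
1/T₁ = 1.61332 × 10^-9 s⁻¹
1/T₂ = 2.35932 × 10^-9 s⁻¹
|1/T₁ − 1/T₂| = 7.45997 × 10^-10 s⁻¹
T_syn = 1 / |1/T₁ − 1/T₂| = 1.34049 × 10^9 s ≈ 42.47 years

Final answer: T_syn = 42.47 years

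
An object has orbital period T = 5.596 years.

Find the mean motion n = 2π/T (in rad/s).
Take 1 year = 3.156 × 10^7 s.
T = 5.596 years = 1.7661 × 10^8 s
n = 2π / (1.7661 × 10^8 s) = 3.55767 × 10^-8 rad/s ≈ 3.558 × 10^-8 rad/s

Final answer: n = 3.558 × 10^-8 rad/s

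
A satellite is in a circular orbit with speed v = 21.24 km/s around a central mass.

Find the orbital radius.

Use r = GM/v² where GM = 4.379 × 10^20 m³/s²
v = 21.24 km/s = 21240 m/s
GM = 4.379 × 10^20 m³/s²
v² = 4.51138 × 10^8 m²/s²
r = GM/v² = (4.379 × 10^20) / (4.51138 × 10^8) = 9.70657 × 10^11 m ≈ 9.707 × 10^11 m

Final answer: 9.707 × 10^11 m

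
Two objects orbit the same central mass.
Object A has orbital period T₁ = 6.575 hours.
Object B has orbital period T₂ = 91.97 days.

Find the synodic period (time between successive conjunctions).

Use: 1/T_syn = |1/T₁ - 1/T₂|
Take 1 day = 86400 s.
T₁ = 6.575 hours = 23670 s
T₂ = 91.97 days = 7.94621 × 10^6 s
1/T₁ = 4.22476 × 10^-5 s⁻¹
1/T₂ = 1.25846 × 10^-7 s⁻¹
|1/T₁ − 1/T₂| = 4.21217 × 10^-5 s⁻¹
T_syn = 1 / |1/T₁ − 1/T₂| = 23740.7 s ≈ 6.595 hours

Final answer: T_syn = 6.595 hours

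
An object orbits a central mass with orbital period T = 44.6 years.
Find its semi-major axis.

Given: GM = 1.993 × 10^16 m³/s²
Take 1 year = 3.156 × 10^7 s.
T = 44.6 years = 1.40758 × 10^9 s
GM = 1.993 × 10^16 m³/s²
Kepler's third law: a³ = GM T² / (4π²)
T² = 1.98127 × 10^18 s²
a³ = (1.993 × 10^16) × (1.98127 × 10^18) / (4π²) = 1.00021 × 10^33 m³
a = (a³)^(1/3) = 1.00007 × 10^11 m ≈ 100 Gm

Final answer: 100 Gm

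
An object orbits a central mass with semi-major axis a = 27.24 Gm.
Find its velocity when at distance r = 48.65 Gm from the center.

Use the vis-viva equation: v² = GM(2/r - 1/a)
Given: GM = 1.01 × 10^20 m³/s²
a = 27.24 Gm = 2.724 × 10^10 m
r = 48.65 Gm = 4.865 × 10^10 m
GM = 1.01 × 10^20 m³/s²
2/r − 1/a = 4.111 × 10^-11 − 3.67107 × 10^-11 = 4.39925 × 10^-12 m⁻¹
v² = GM (2/r − 1/a) = 4.44324 × 10^8 m²/s²
v = 21079 m/s ≈ 21.08 km/s

Final answer: 21.08 km/s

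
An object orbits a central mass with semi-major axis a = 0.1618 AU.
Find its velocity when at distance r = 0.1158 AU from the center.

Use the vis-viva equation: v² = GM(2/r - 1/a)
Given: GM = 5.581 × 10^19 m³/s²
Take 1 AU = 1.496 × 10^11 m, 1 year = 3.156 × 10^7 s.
a = 0.1618 AU = 2.42053 × 10^10 m
r = 0.1158 AU = 1.73237 × 10^10 m
GM = 5.581 × 10^19 m³/s²
2/r − 1/a = 1.15449 × 10^-10 − 4.13133 × 10^-11 = 7.41356 × 10^-11 m⁻¹
v² = GM (2/r − 1/a) = 4.13751 × 10^9 m²/s²
v = 64323.5 m/s ≈ 13.57 AU/year

Final answer: 13.57 AU/year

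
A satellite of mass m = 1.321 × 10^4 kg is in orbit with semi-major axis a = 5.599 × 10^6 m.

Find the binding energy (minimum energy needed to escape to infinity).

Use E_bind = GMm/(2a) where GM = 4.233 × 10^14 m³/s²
a = 5.599 × 10^6 m
GM = 4.233 × 10^14 m³/s²
m = 1.321 × 10^4 kg
GMm = 4.233 × 10^14 × 13210 = 5.59179 × 10^18 m³·kg/s²
2a = 1.1198 × 10^7 m
E_bind = GMm/(2a) = 4.99356 × 10^11 J ≈ 499.4 GJ

Final answer: 499.4 GJ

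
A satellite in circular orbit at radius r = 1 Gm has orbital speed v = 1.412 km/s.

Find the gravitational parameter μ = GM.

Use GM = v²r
r = 1 Gm = 1 × 10^9 m
v = 1.412 km/s = 1412 m/s
v² = 1.99374 × 10^6 m²/s²
GM = v²r = 1.99374 × 10^6 × 1 × 10^9 = 1.99374 × 10^15 m³/s²
GM ≈ 1.994 × 10^15 m³/s²

Final answer: GM = 1.994 × 10^15 m³/s²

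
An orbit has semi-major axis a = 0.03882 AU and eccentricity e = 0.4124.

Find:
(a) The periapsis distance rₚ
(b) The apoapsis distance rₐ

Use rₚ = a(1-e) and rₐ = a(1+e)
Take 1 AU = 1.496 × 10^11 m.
a = 0.03882 AU = 5.80747 × 10^9 m
e = 0.4124:  1 − e = 0.5876,  1 + e = 1.4124
(a) rₚ = a(1 − e) = 5.80747 × 10^9 m × 0.5876 = 3.41247 × 10^9 m ≈ 0.02281 AU
(b) rₐ = a(1 + e) = 5.80747 × 10^9 m × 1.4124 = 8.20247 × 10^9 m ≈ 0.05483 AU

Final answer:
(a) rₚ = 0.02281 AU
(b) rₐ = 0.05483 AU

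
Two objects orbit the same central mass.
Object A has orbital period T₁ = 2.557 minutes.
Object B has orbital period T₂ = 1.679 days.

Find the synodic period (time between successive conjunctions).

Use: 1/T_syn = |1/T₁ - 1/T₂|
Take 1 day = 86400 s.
T₁ = 2.557 minutes = 153.42 s
T₂ = 1.679 days = 145066 s
1/T₁ = 0.00651806 s⁻¹
1/T₂ = 6.89343 × 10^-6 s⁻¹
|1/T₁ − 1/T₂| = 0.00651116 s⁻¹
T_syn = 1 / |1/T₁ − 1/T₂| = 153.582 s ≈ 2.56 minutes

Final answer: T_syn = 2.56 minutes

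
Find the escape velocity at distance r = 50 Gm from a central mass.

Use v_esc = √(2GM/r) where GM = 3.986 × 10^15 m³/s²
r = 50 Gm = 5 × 10^10 m
GM = 3.986 × 10^15 m³/s²
2GM/r = 2 × (3.986 × 10^15) / (5 × 10^10) = 159440 m²/s²
v_esc = √(2GM/r) = 399.299 m/s ≈ 399.3 m/s

Final answer: 399.3 m/s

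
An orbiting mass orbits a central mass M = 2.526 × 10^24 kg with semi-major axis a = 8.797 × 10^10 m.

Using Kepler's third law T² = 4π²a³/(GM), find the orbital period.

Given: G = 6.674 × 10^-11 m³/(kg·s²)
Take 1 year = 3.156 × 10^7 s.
M = 2.526 × 10^24 kg
GM = G × M = 6.674 × 10^-11 × 2.526 × 10^24 = 1.68585 × 10^14 m³/s²
a = 8.797 × 10^10 m
a³ = 6.80775 × 10^32 m³
T = 2π √(a³/GM) = 2π √((6.80775 × 10^32) / (1.68585 × 10^14)) = 2π × 2.00952 × 10^9 s
T = 1.26262 × 10^10 s ≈ 400.1 years

Final answer: 400.1 years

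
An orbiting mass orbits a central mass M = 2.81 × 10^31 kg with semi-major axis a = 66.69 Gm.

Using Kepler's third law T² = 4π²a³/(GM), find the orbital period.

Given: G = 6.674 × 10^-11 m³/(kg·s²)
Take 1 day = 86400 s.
M = 2.81 × 10^31 kg
GM = G × M = 6.674 × 10^-11 × 2.81 × 10^31 = 1.87539 × 10^21 m³/s²
a = 66.69 Gm = 6.669 × 10^10 m
a³ = 2.96608 × 10^32 m³
T = 2π √(a³/GM) = 2π √((2.96608 × 10^32) / (1.87539 × 10^21)) = 2π × 397690 s
T = 2.49876 × 10^6 s ≈ 28.92 days

Final answer: 28.92 days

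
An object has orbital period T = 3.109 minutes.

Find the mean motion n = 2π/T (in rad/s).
T = 3.109 minutes = 186.54 s
n = 2π / 186.54 s = 0.0336828 rad/s ≈ 0.03368 rad/s

Final answer: n = 0.03368 rad/s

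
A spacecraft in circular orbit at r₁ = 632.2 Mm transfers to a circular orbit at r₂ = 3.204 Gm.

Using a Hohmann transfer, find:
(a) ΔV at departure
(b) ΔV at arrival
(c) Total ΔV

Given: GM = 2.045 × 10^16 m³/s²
r₁ = 632.2 Mm = 6.322 × 10^8 m
r₂ = 3.204 Gm = 3.204 × 10^9 m
GM = 2.045 × 10^16 m³/s²
Transfer ellipse: a_t = (r₁ + r₂)/2 = 1.9181 × 10^9 m
Circular speed at r₁: v₁ = √(GM/r₁) = 5687.47 m/s
Transfer speed at r₁ (periapsis): v₁ₜ = √(GM(2/r₁ − 1/a_t)) = 7350.72 m/s
(a) ΔV₁ = v₁ₜ − v₁ = 1663.25 m/s ≈ 1.663 km/s
Circular speed at r₂: v₂ = √(GM/r₂) = 2526.39 m/s
Transfer speed at r₂ (apoapsis): v₂ₜ = √(GM(2/r₂ − 1/a_t)) = 1450.41 m/s
(b) ΔV₂ = v₂ − v₂ₜ = 1075.98 m/s ≈ 1.076 km/s
(c) ΔV_total = ΔV₁ + ΔV₂ = 2739.22 m/s ≈ 2.739 km/s

Final answer:
(a) ΔV₁ = 1.663 km/s
(b) ΔV₂ = 1.076 km/s
(c) ΔV_total = 2.739 km/s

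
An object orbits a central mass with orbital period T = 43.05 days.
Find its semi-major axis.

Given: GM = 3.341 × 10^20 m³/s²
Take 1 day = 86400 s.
T = 43.05 days = 3.71952 × 10^6 s
GM = 3.341 × 10^20 m³/s²
Kepler's third law: a³ = GM T² / (4π²)
T² = 1.38348 × 10^13 s²
a³ = (3.341 × 10^20) × (1.38348 × 10^13) / (4π²) = 1.17082 × 10^32 m³
a = (a³)^(1/3) = 4.89212 × 10^10 m ≈ 4.892 × 10^10 m

Final answer: 4.892 × 10^10 m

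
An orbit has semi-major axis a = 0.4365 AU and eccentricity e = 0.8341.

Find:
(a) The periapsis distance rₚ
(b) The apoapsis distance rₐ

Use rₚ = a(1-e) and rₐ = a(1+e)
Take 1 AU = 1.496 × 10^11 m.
a = 0.4365 AU = 6.53004 × 10^10 m
e = 0.8341:  1 − e = 0.1659,  1 + e = 1.8341
(a) rₚ = a(1 − e) = 6.53004 × 10^10 m × 0.1659 = 1.08333 × 10^10 m ≈ 0.07242 AU
(b) rₐ = a(1 + e) = 6.53004 × 10^10 m × 1.8341 = 1.19767 × 10^11 m ≈ 0.8006 AU

Final answer:
(a) rₚ = 0.07242 AU
(b) rₐ = 0.8006 AU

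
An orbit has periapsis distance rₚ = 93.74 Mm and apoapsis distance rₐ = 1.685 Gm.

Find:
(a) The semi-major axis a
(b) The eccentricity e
rₚ = 93.74 Mm = 9.374 × 10^7 m
rₐ = 1.685 Gm = 1.685 × 10^9 m
(a) a = (rₚ + rₐ)/2 = 8.8937 × 10^8 m ≈ 889.4 Mm
(b) e = (rₐ − rₚ)/(rₐ + rₚ) = (1.59126 × 10^9) / (1.77874 × 10^9) = 0.8946

Final answer:
(a) a = 889.4 Mm
(b) e = 0.8946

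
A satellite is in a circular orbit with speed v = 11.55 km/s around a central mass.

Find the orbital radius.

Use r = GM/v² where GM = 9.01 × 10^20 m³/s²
v = 11.55 km/s = 11550 m/s
GM = 9.01 × 10^20 m³/s²
v² = 1.33402 × 10^8 m²/s²
r = GM/v² = (9.01 × 10^20) / (1.33402 × 10^8) = 6.754 × 10^12 m ≈ 6.754 Tm

Final answer: 6.754 Tm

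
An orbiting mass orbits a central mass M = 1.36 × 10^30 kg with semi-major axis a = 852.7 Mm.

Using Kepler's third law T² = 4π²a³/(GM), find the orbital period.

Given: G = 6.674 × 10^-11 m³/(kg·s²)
M = 1.36 × 10^30 kg
GM = G × M = 6.674 × 10^-11 × 1.36 × 10^30 = 9.07664 × 10^19 m³/s²
a = 852.7 Mm = 8.527 × 10^8 m
a³ = 6.19996 × 10^26 m³
T = 2π √(a³/GM) = 2π √((6.19996 × 10^26) / (9.07664 × 10^19)) = 2π × 2613.56 s
T = 16421.5 s ≈ 4.562 hours

Final answer: 4.562 hours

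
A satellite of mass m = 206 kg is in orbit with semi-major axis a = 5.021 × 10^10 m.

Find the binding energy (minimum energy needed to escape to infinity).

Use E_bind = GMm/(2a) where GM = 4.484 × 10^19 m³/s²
a = 5.021 × 10^10 m
GM = 4.484 × 10^19 m³/s²
m = 206 kg
GMm = 4.484 × 10^19 × 206 = 9.23704 × 10^21 m³·kg/s²
2a = 1.0042 × 10^11 m
E_bind = GMm/(2a) = 9.19841 × 10^10 J ≈ 91.98 GJ

Final answer: 91.98 GJ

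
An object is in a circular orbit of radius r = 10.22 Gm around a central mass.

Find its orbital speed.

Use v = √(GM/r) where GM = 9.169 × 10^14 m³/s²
r = 10.22 Gm = 1.022 × 10^10 m
GM = 9.169 × 10^14 m³/s²
GM/r = (9.169 × 10^14) / (1.022 × 10^10) = 89716.2 m²/s²
v = √(GM/r) = 299.527 m/s ≈ 299.5 m/s

Final answer: 299.5 m/s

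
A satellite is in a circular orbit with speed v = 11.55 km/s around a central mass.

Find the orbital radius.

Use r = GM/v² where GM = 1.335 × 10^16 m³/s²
v = 11.55 km/s = 11550 m/s
GM = 1.335 × 10^16 m³/s²
v² = 1.33402 × 10^8 m²/s²
r = GM/v² = (1.335 × 10^16) / (1.33402 × 10^8) = 1.00073 × 10^8 m ≈ 100.1 Mm

Final answer: 100.1 Mm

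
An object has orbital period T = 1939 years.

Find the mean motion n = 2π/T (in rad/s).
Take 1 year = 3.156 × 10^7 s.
T = 1939 years = 6.11948 × 10^10 s
n = 2π / (6.11948 × 10^10 s) = 1.02675 × 10^-10 rad/s ≈ 1.027 × 10^-10 rad/s

Final answer: n = 1.027 × 10^-10 rad/s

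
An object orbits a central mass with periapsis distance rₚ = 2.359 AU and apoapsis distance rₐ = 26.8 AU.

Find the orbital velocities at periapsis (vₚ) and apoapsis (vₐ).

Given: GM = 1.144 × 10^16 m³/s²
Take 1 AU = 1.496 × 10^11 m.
rₚ = 2.359 AU = 3.52906 × 10^11 m
rₐ = 26.8 AU = 4.00928 × 10^12 m
GM = 1.144 × 10^16 m³/s²
a = (rₚ + rₐ)/2 = 2.18109 × 10^12 m
Vis-viva: v² = GM (2/r − 1/a)
vₚ² = 1.144 × 10^16 × (5.66723 × 10^-12 − 4.58486 × 10^-13) = 59588 m²/s²
vₚ = 244.106 m/s ≈ 244.1 m/s
vₐ² = 1.144 × 10^16 × (4.98843 × 10^-13 − 4.58486 × 10^-13) = 461.684 m²/s²
vₐ = 21.4868 m/s ≈ 21.49 m/s

Final answer: vₚ = 244.1 m/s, vₐ = 21.49 m/s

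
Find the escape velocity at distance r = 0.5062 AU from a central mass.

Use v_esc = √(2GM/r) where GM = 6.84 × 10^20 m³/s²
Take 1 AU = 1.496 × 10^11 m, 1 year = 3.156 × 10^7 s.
r = 0.5062 AU = 7.57275 × 10^10 m
GM = 6.84 × 10^20 m³/s²
2GM/r = 2 × (6.84 × 10^20) / (7.57275 × 10^10) = 1.80648 × 10^10 m²/s²
v_esc = √(2GM/r) = 134405 m/s ≈ 28.35 AU/year

Final answer: 28.35 AU/year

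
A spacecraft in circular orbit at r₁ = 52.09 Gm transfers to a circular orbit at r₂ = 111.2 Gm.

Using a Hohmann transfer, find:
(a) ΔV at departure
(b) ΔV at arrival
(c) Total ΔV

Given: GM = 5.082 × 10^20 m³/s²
r₁ = 52.09 Gm = 5.209 × 10^10 m
r₂ = 111.2 Gm = 1.112 × 10^11 m
GM = 5.082 × 10^20 m³/s²
Transfer ellipse: a_t = (r₁ + r₂)/2 = 8.1645 × 10^10 m
Circular speed at r₁: v₁ = √(GM/r₁) = 98773.4 m/s
Transfer speed at r₁ (periapsis): v₁ₜ = √(GM(2/r₁ − 1/a_t)) = 115273 m/s
(a) ΔV₁ = v₁ₜ − v₁ = 16499.6 m/s ≈ 16.5 km/s
Circular speed at r₂: v₂ = √(GM/r₂) = 67602.8 m/s
Transfer speed at r₂ (apoapsis): v₂ₜ = √(GM(2/r₂ − 1/a_t)) = 53998 m/s
(b) ΔV₂ = v₂ − v₂ₜ = 13604.9 m/s ≈ 13.6 km/s
(c) ΔV_total = ΔV₁ + ΔV₂ = 30104.5 m/s ≈ 30.1 km/s

Final answer:
(a) ΔV₁ = 16.5 km/s
(b) ΔV₂ = 13.6 km/s
(c) ΔV_total = 30.1 km/s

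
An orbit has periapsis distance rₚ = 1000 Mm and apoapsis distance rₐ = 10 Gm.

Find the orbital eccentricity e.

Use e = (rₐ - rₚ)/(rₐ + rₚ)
rₚ = 1000 Mm = 1 × 10^9 m
rₐ = 10 Gm = 1 × 10^10 m
rₐ − rₚ = 9 × 10^9 m
rₐ + rₚ = 1.1 × 10^10 m
e = (rₐ − rₚ)/(rₐ + rₚ) = 0.818182

Final answer: e = 0.8182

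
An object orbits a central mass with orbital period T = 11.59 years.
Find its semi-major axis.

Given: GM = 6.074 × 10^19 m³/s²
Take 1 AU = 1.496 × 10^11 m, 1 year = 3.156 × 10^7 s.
T = 11.59 years = 3.6578 × 10^8 s
GM = 6.074 × 10^19 m³/s²
Kepler's third law: a³ = GM T² / (4π²)
T² = 1.33795 × 10^17 s²
a³ = (6.074 × 10^19) × (1.33795 × 10^17) / (4π²) = 2.05852 × 10^35 m³
a = (a³)^(1/3) = 5.90453 × 10^11 m ≈ 3.947 AU

Final answer: 3.947 AU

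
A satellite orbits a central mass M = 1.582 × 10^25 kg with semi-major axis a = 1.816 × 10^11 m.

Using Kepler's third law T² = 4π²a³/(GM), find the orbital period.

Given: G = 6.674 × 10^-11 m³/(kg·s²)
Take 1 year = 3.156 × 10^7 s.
M = 1.582 × 10^25 kg
GM = G × M = 6.674 × 10^-11 × 1.582 × 10^25 = 1.05583 × 10^15 m³/s²
a = 1.816 × 10^11 m
a³ = 5.98891 × 10^33 m³
T = 2π √(a³/GM) = 2π √((5.98891 × 10^33) / (1.05583 × 10^15)) = 2π × 2.38165 × 10^9 s
T = 1.49643 × 10^10 s ≈ 474.2 years

Final answer: 474.2 years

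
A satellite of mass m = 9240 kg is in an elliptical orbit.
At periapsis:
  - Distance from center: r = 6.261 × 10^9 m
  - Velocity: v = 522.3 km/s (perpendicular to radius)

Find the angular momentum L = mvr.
r = 6.261 × 10^9 m
v = 522.3 km/s = 522300 m/s
vr = 522300 × 6.261 × 10^9 = 3.27012 × 10^15 m²/s
L = m × vr = 9240 × 3.27012 × 10^15 = 3.02159 × 10^19 kg·m²/s ≈ 3.022 × 10^19 kg·m²/s

Final answer: L = 3.022 × 10^19 kg·m²/s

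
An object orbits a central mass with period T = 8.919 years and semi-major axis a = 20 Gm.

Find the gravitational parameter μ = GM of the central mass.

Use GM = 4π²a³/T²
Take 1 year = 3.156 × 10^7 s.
T = 8.919 years = 2.81484 × 10^8 s
a = 20 Gm = 2 × 10^10 m
a³ = 8 × 10^30 m³
T² = 7.9233 × 10^16 s²
GM = 4π² × (8 × 10^30) / (7.9233 × 10^16) = 3.98606 × 10^15 m³/s²
GM ≈ 3.986 × 10^15 m³/s²

Final answer: GM = 3.986 × 10^15 m³/s²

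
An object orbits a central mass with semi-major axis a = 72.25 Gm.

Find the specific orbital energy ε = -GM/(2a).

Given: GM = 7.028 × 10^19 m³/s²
a = 72.25 Gm = 7.225 × 10^10 m
GM = 7.028 × 10^19 m³/s²
2a = 1.445 × 10^11 m
ε = −GM/(2a) = -4.86367 × 10^8 J/kg ≈ -486.4 MJ/kg

Final answer: -486.4 MJ/kg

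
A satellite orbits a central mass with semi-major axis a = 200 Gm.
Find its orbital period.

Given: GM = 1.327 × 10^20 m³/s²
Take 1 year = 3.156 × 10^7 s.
a = 200 Gm = 2 × 10^11 m
GM = 1.327 × 10^20 m³/s²
a³ = 8 × 10^33 m³
T = 2π √(a³/GM) = 2π √((8 × 10^33) / (1.327 × 10^20)) = 2π × 7.76443 × 10^6 s
T = 4.87853 × 10^7 s ≈ 1.546 years

Final answer: 1.546 years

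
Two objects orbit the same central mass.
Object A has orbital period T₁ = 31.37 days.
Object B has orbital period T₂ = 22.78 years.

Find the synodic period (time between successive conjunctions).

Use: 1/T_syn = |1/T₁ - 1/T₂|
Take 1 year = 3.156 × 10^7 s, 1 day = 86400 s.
T₁ = 31.37 days = 2.71037 × 10^6 s
T₂ = 22.78 years = 7.18937 × 10^8 s
1/T₁ = 3.68954 × 10^-7 s⁻¹
1/T₂ = 1.39094 × 10^-9 s⁻¹
|1/T₁ − 1/T₂| = 3.67563 × 10^-7 s⁻¹
T_syn = 1 / |1/T₁ − 1/T₂| = 2.72062 × 10^6 s ≈ 31.49 days

Final answer: T_syn = 31.49 days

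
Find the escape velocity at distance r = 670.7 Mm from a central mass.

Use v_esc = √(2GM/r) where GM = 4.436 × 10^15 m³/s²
r = 670.7 Mm = 6.707 × 10^8 m
GM = 4.436 × 10^15 m³/s²
2GM/r = 2 × (4.436 × 10^15) / (6.707 × 10^8) = 1.3228 × 10^7 m²/s²
v_esc = √(2GM/r) = 3637.03 m/s ≈ 3.637 km/s

Final answer: 3.637 km/s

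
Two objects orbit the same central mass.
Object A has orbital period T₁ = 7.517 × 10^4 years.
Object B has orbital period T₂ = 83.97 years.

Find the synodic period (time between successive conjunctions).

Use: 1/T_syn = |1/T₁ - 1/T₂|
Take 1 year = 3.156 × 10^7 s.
T₁ = 7.517 × 10^4 years = 2.37237 × 10^12 s
T₂ = 83.97 years = 2.65009 × 10^9 s
1/T₁ = 4.2152 × 10^-13 s⁻¹
1/T₂ = 3.77345 × 10^-10 s⁻¹
|1/T₁ − 1/T₂| = 3.76924 × 10^-10 s⁻¹
T_syn = 1 / |1/T₁ − 1/T₂| = 2.65306 × 10^9 s ≈ 84.06 years

Final answer: T_syn = 84.06 years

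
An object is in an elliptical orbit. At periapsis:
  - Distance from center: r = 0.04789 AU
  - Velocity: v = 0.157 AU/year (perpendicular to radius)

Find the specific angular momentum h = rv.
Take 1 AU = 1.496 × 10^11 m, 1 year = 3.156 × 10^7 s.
r = 0.04789 AU = 7.16434 × 10^9 m
v = 0.157 AU/year = 744.208 m/s
h = rv = 7.16434 × 10^9 × 744.208 = 5.33176 × 10^12 m²/s ≈ 5.332 × 10^12 m²/s

Final answer: h = 5.332 × 10^12 m²/s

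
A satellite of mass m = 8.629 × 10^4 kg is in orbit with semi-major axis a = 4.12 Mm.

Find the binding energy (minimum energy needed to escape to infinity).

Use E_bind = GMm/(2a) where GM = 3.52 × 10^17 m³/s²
a = 4.12 Mm = 4.12 × 10^6 m
GM = 3.52 × 10^17 m³/s²
m = 8.629 × 10^4 kg
GMm = 3.52 × 10^17 × 86290 = 3.03741 × 10^22 m³·kg/s²
2a = 8.24 × 10^6 m
E_bind = GMm/(2a) = 3.68617 × 10^15 J ≈ 3.686 PJ

Final answer: 3.686 PJ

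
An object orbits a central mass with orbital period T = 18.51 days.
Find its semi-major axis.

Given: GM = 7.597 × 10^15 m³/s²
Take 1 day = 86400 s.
T = 18.51 days = 1.59926 × 10^6 s
GM = 7.597 × 10^15 m³/s²
Kepler's third law: a³ = GM T² / (4π²)
T² = 2.55765 × 10^12 s²
a³ = (7.597 × 10^15) × (2.55765 × 10^12) / (4π²) = 4.92179 × 10^26 m³
a = (a³)^(1/3) = 7.8954 × 10^8 m ≈ 789.5 Mm

Final answer: 789.5 Mm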